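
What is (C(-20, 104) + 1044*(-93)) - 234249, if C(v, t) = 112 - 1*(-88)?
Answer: -331141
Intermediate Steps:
C(v, t) = 200 (C(v, t) = 112 + 88 = 200)
(C(-20, 104) + 1044*(-93)) - 234249 = (200 + 1044*(-93)) - 234249 = (200 - 97092) - 234249 = -96892 - 234249 = -331141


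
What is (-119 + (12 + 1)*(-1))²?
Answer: 17424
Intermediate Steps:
(-119 + (12 + 1)*(-1))² = (-119 + 13*(-1))² = (-119 - 13)² = (-132)² = 17424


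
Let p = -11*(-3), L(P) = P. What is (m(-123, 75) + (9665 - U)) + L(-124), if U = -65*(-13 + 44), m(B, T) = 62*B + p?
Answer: 3963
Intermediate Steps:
p = 33
m(B, T) = 33 + 62*B (m(B, T) = 62*B + 33 = 33 + 62*B)
U = -2015 (U = -65*31 = -2015)
(m(-123, 75) + (9665 - U)) + L(-124) = ((33 + 62*(-123)) + (9665 - 1*(-2015))) - 124 = ((33 - 7626) + (9665 + 2015)) - 124 = (-7593 + 11680) - 124 = 4087 - 124 = 3963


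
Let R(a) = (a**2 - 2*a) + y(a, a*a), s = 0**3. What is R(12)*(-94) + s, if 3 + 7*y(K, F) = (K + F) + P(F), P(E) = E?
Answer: -106878/7 ≈ -15268.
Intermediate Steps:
s = 0
y(K, F) = -3/7 + K/7 + 2*F/7 (y(K, F) = -3/7 + ((K + F) + F)/7 = -3/7 + ((F + K) + F)/7 = -3/7 + (K + 2*F)/7 = -3/7 + (K/7 + 2*F/7) = -3/7 + K/7 + 2*F/7)
R(a) = -3/7 - 13*a/7 + 9*a**2/7 (R(a) = (a**2 - 2*a) + (-3/7 + a/7 + 2*(a*a)/7) = (a**2 - 2*a) + (-3/7 + a/7 + 2*a**2/7) = -3/7 - 13*a/7 + 9*a**2/7)
R(12)*(-94) + s = (-3/7 - 13/7*12 + (9/7)*12**2)*(-94) + 0 = (-3/7 - 156/7 + (9/7)*144)*(-94) + 0 = (-3/7 - 156/7 + 1296/7)*(-94) + 0 = (1137/7)*(-94) + 0 = -106878/7 + 0 = -106878/7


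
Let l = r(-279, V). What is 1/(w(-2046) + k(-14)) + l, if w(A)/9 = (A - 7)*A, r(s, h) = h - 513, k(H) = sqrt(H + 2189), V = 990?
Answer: 227232946899814365/476379343579063 - 5*sqrt(87)/1429138030737189 ≈ 477.00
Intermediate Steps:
k(H) = sqrt(2189 + H)
r(s, h) = -513 + h
w(A) = 9*A*(-7 + A) (w(A) = 9*((A - 7)*A) = 9*((-7 + A)*A) = 9*(A*(-7 + A)) = 9*A*(-7 + A))
l = 477 (l = -513 + 990 = 477)
1/(w(-2046) + k(-14)) + l = 1/(9*(-2046)*(-7 - 2046) + sqrt(2189 - 14)) + 477 = 1/(9*(-2046)*(-2053) + sqrt(2175)) + 477 = 1/(37803942 + 5*sqrt(87)) + 477 = 477 + 1/(37803942 + 5*sqrt(87))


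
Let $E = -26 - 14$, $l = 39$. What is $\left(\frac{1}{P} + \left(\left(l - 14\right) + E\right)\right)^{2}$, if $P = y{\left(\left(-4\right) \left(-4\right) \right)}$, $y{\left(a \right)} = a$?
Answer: $\frac{57121}{256} \approx 223.13$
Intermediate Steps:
$P = 16$ ($P = \left(-4\right) \left(-4\right) = 16$)
$E = -40$ ($E = -26 - 14 = -40$)
$\left(\frac{1}{P} + \left(\left(l - 14\right) + E\right)\right)^{2} = \left(\frac{1}{16} + \left(\left(39 - 14\right) - 40\right)\right)^{2} = \left(\frac{1}{16} + \left(25 - 40\right)\right)^{2} = \left(\frac{1}{16} - 15\right)^{2} = \left(- \frac{239}{16}\right)^{2} = \frac{57121}{256}$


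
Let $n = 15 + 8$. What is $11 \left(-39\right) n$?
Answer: $-9867$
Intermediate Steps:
$n = 23$
$11 \left(-39\right) n = 11 \left(-39\right) 23 = \left(-429\right) 23 = -9867$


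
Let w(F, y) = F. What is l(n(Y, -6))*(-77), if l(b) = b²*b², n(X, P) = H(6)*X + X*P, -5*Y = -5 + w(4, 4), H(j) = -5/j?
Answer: -217583597/810000 ≈ -268.62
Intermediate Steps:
Y = ⅕ (Y = -(-5 + 4)/5 = -⅕*(-1) = ⅕ ≈ 0.20000)
n(X, P) = -5*X/6 + P*X (n(X, P) = (-5/6)*X + X*P = (-5*⅙)*X + P*X = -5*X/6 + P*X)
l(b) = b⁴
l(n(Y, -6))*(-77) = ((⅙)*(⅕)*(-5 + 6*(-6)))⁴*(-77) = ((⅙)*(⅕)*(-5 - 36))⁴*(-77) = ((⅙)*(⅕)*(-41))⁴*(-77) = (-41/30)⁴*(-77) = (2825761/810000)*(-77) = -217583597/810000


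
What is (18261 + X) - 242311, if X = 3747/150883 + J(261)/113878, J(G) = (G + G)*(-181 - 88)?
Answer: -1924852415038964/8591127137 ≈ -2.2405e+5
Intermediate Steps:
J(G) = -538*G (J(G) = (2*G)*(-269) = -538*G)
X = -10379994114/8591127137 (X = 3747/150883 - 538*261/113878 = 3747*(1/150883) - 140418*1/113878 = 3747/150883 - 70209/56939 = -10379994114/8591127137 ≈ -1.2082)
(18261 + X) - 242311 = (18261 - 10379994114/8591127137) - 242311 = 156872192654643/8591127137 - 242311 = -1924852415038964/8591127137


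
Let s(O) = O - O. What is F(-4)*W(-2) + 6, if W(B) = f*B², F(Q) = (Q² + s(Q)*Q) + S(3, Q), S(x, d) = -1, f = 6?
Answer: 366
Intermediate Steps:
s(O) = 0
F(Q) = -1 + Q² (F(Q) = (Q² + 0*Q) - 1 = (Q² + 0) - 1 = Q² - 1 = -1 + Q²)
W(B) = 6*B²
F(-4)*W(-2) + 6 = (-1 + (-4)²)*(6*(-2)²) + 6 = (-1 + 16)*(6*4) + 6 = 15*24 + 6 = 360 + 6 = 366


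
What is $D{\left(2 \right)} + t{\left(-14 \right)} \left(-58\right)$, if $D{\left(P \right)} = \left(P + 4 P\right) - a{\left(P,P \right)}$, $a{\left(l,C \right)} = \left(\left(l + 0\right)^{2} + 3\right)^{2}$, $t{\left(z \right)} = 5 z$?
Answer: $4021$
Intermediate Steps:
$a{\left(l,C \right)} = \left(3 + l^{2}\right)^{2}$ ($a{\left(l,C \right)} = \left(l^{2} + 3\right)^{2} = \left(3 + l^{2}\right)^{2}$)
$D{\left(P \right)} = - \left(3 + P^{2}\right)^{2} + 5 P$ ($D{\left(P \right)} = \left(P + 4 P\right) - \left(3 + P^{2}\right)^{2} = 5 P - \left(3 + P^{2}\right)^{2} = - \left(3 + P^{2}\right)^{2} + 5 P$)
$D{\left(2 \right)} + t{\left(-14 \right)} \left(-58\right) = \left(- \left(3 + 2^{2}\right)^{2} + 5 \cdot 2\right) + 5 \left(-14\right) \left(-58\right) = \left(- \left(3 + 4\right)^{2} + 10\right) - -4060 = \left(- 7^{2} + 10\right) + 4060 = \left(\left(-1\right) 49 + 10\right) + 4060 = \left(-49 + 10\right) + 4060 = -39 + 4060 = 4021$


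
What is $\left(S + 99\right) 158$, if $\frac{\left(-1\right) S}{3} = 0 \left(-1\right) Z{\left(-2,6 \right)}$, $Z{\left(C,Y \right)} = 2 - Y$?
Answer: $15642$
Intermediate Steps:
$S = 0$ ($S = - 3 \cdot 0 \left(-1\right) \left(2 - 6\right) = - 3 \cdot 0 \left(2 - 6\right) = - 3 \cdot 0 \left(-4\right) = \left(-3\right) 0 = 0$)
$\left(S + 99\right) 158 = \left(0 + 99\right) 158 = 99 \cdot 158 = 15642$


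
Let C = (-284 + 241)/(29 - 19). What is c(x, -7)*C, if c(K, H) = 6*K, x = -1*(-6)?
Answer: -774/5 ≈ -154.80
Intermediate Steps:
C = -43/10 ≈ -4.3000
x = 6
c(x, -7)*C = (6*6)*(-43/10) = 36*(-43/10) = -774/5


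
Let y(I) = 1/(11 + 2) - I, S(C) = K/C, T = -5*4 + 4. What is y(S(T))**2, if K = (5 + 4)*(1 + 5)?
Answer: 128881/10816 ≈ 11.916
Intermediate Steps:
K = 54 (K = 9*6 = 54)
T = -16 (T = -20 + 4 = -16)
S(C) = 54/C
y(I) = 1/13 - I
y(S(T))**2 = (1/13 - 54/(-16))**2 = (1/13 - 54*(-1)/16)**2 = (1/13 - 1*(-27/8))**2 = (1/13 + 27/8)**2 = (359/104)**2 = 128881/10816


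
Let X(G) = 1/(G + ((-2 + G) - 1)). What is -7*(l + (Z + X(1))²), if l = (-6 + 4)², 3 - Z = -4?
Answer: -280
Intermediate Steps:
Z = 7 (Z = 3 - 1*(-4) = 3 + 4 = 7)
X(G) = 1/(-3 + 2*G) (X(G) = 1/(G + (-3 + G)) = 1/(-3 + 2*G))
l = 4 (l = (-2)² = 4)
-7*(l + (Z + X(1))²) = -7*(4 + (7 + 1/(-3 + 2*1))²) = -7*(4 + (7 + 1/(-3 + 2))²) = -7*(4 + (7 + 1/(-1))²) = -7*(4 + (7 - 1)²) = -7*(4 + 6²) = -7*(4 + 36) = -7*40 = -280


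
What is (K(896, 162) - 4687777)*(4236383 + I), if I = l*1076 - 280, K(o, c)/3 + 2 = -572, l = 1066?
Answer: -25244131167381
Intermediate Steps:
K(o, c) = -1722 (K(o, c) = -6 + 3*(-572) = -6 - 1716 = -1722)
I = 1146736 (I = 1066*1076 - 280 = 1147016 - 280 = 1146736)
(K(896, 162) - 4687777)*(4236383 + I) = (-1722 - 4687777)*(4236383 + 1146736) = -4689499*5383119 = -25244131167381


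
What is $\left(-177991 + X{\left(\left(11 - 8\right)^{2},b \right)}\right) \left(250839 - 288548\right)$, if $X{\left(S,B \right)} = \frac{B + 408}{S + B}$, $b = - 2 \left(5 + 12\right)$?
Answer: $\frac{167810668641}{25} \approx 6.7124 \cdot 10^{9}$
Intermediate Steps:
$b = -34$ ($b = \left(-2\right) 17 = -34$)
$X{\left(S,B \right)} = \frac{408 + B}{B + S}$
$\left(-177991 + X{\left(\left(11 - 8\right)^{2},b \right)}\right) \left(250839 - 288548\right) = \left(-177991 + \frac{408 - 34}{-34 + \left(11 - 8\right)^{2}}\right) \left(250839 - 288548\right) = \left(-177991 + \frac{1}{-34 + 3^{2}} \cdot 374\right) \left(-37709\right) = \left(-177991 + \frac{1}{-34 + 9} \cdot 374\right) \left(-37709\right) = \left(-177991 + \frac{1}{-25} \cdot 374\right) \left(-37709\right) = \left(-177991 - \frac{374}{25}\right) \left(-37709\right) = \left(- \frac{4450149}{25}\right) \left(-37709\right) = \frac{167810668641}{25}$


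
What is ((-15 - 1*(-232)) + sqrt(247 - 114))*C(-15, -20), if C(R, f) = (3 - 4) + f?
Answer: -4557 - 21*sqrt(133) ≈ -4799.2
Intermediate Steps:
C(R, f) = -1 + f
((-15 - 1*(-232)) + sqrt(247 - 114))*C(-15, -20) = ((-15 - 1*(-232)) + sqrt(247 - 114))*(-1 - 20) = ((-15 + 232) + sqrt(133))*(-21) = (217 + sqrt(133))*(-21) = -4557 - 21*sqrt(133)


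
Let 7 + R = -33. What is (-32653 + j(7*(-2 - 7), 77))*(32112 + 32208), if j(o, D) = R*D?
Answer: -2298346560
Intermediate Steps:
R = -40 (R = -7 - 33 = -40)
j(o, D) = -40*D
(-32653 + j(7*(-2 - 7), 77))*(32112 + 32208) = (-32653 - 40*77)*(32112 + 32208) = (-32653 - 3080)*64320 = -35733*64320 = -2298346560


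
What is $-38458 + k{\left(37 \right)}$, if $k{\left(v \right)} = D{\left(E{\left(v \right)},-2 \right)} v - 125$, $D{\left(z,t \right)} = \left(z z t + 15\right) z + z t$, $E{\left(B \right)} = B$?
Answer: $-3769108$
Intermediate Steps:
$D{\left(z,t \right)} = t z + z \left(15 + t z^{2}\right)$ ($D{\left(z,t \right)} = \left(z^{2} t + 15\right) z + t z = \left(t z^{2} + 15\right) z + t z = \left(15 + t z^{2}\right) z + t z = z \left(15 + t z^{2}\right) + t z = t z + z \left(15 + t z^{2}\right)$)
$k{\left(v \right)} = -125 + v^{2} \left(13 - 2 v^{2}\right)$ ($k{\left(v \right)} = v \left(15 - 2 - 2 v^{2}\right) v - 125 = v \left(13 - 2 v^{2}\right) v - 125 = v^{2} \left(13 - 2 v^{2}\right) - 125 = -125 + v^{2} \left(13 - 2 v^{2}\right)$)
$-38458 + k{\left(37 \right)} = -38458 + \left(-125 + 37^{2} \left(13 - 2 \cdot 37^{2}\right)\right) = -38458 + \left(-125 + 1369 \left(13 - 2738\right)\right) = -38458 + \left(-125 + 1369 \left(-2725\right)\right) = -38458 - 3730650 = -3769108$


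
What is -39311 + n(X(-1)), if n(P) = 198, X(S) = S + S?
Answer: -39113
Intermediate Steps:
X(S) = 2*S
-39311 + n(X(-1)) = -39311 + 198 = -39113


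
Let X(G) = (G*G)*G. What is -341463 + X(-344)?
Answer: -41049047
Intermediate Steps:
X(G) = G³ (X(G) = G²*G = G³)
-341463 + X(-344) = -341463 + (-344)³ = -341463 - 40707584 = -41049047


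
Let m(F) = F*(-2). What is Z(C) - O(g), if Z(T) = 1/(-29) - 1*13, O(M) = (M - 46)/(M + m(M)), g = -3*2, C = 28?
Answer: -380/87 ≈ -4.3678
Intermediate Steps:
m(F) = -2*F
g = -6
O(M) = -(-46 + M)/M (O(M) = (M - 46)/(M - 2*M) = (-46 + M)/((-M)) = (-46 + M)*(-1/M) = -(-46 + M)/M)
Z(T) = -378/29 (Z(T) = -1/29 - 13 = -378/29)
Z(C) - O(g) = -378/29 - (46 - 1*(-6))/(-6) = -378/29 - (-1)*(46 + 6)/6 = -378/29 - (-1)*52/6 = -378/29 - 1*(-26/3) = -378/29 + 26/3 = -380/87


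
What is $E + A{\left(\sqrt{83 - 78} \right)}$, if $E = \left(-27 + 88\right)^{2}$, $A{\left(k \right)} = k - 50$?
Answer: $3671 + \sqrt{5} \approx 3673.2$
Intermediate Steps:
$A{\left(k \right)} = -50 + k$ ($A{\left(k \right)} = k - 50 = -50 + k$)
$E = 3721$ ($E = 61^{2} = 3721$)
$E + A{\left(\sqrt{83 - 78} \right)} = 3721 - \left(50 - \sqrt{83 - 78}\right) = 3721 - \left(50 - \sqrt{5}\right) = 3671 + \sqrt{5}$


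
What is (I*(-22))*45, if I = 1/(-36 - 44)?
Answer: 99/8 ≈ 12.375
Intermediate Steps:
I = -1/80 (I = 1/(-80) = -1/80 ≈ -0.012500)
(I*(-22))*45 = -1/80*(-22)*45 = (11/40)*45 = 99/8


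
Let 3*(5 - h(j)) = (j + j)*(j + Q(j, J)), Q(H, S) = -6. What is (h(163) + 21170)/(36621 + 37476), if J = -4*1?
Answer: 12343/222291 ≈ 0.055526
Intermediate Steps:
J = -4
h(j) = 5 - 2*j*(-6 + j)/3 (h(j) = 5 - (j + j)*(j - 6)/3 = 5 - 2*j*(-6 + j)/3)
(h(163) + 21170)/(36621 + 37476) = ((5 + 4*163 - ⅔*163²) + 21170)/(36621 + 37476) = ((5 + 652 - ⅔*26569) + 21170)/74097 = ((5 + 652 - 53138/3) + 21170)*(1/74097) = (-51167/3 + 21170)*(1/74097) = (12343/3)*(1/74097) = 12343/222291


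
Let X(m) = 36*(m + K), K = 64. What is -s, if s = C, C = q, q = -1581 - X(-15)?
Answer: 3345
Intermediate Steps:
X(m) = 2304 + 36*m (X(m) = 36*(m + 64) = 36*(64 + m) = 2304 + 36*m)
q = -3345 (q = -1581 - (2304 + 36*(-15)) = -1581 - (2304 - 540) = -1581 - 1*1764 = -1581 - 1764 = -3345)
C = -3345
s = -3345
-s = -1*(-3345) = 3345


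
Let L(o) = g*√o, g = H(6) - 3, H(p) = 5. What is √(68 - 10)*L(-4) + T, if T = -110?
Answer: -110 + 4*I*√58 ≈ -110.0 + 30.463*I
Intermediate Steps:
g = 2 (g = 5 - 3 = 2)
L(o) = 2*√o
√(68 - 10)*L(-4) + T = √(68 - 10)*(2*√(-4)) - 110 = √58*(2*(2*I)) - 110 = √58*(4*I) - 110 = 4*I*√58 - 110 = -110 + 4*I*√58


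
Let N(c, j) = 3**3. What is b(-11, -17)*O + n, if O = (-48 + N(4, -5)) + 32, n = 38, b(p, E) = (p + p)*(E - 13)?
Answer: 7298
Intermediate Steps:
N(c, j) = 27
b(p, E) = 2*p*(-13 + E) (b(p, E) = (2*p)*(-13 + E) = 2*p*(-13 + E))
O = 11 (O = (-48 + 27) + 32 = -21 + 32 = 11)
b(-11, -17)*O + n = (2*(-11)*(-13 - 17))*11 + 38 = (2*(-11)*(-30))*11 + 38 = 660*11 + 38 = 7260 + 38 = 7298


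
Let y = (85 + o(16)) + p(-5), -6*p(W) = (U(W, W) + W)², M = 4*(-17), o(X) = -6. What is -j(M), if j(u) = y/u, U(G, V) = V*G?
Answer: 37/204 ≈ 0.18137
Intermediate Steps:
U(G, V) = G*V
M = -68
p(W) = -(W + W²)²/6 (p(W) = -(W*W + W)²/6 = -(W² + W)²/6 = -(W + W²)²/6)
y = 37/3 (y = (85 - 6) - ⅙*(-5)²*(1 - 5)² = 79 - ⅙*25*(-4)² = 79 - ⅙*25*16 = 79 - 200/3 = 37/3 ≈ 12.333)
j(u) = 37/(3*u)
-j(M) = -37/(3*(-68)) = -37*(-1)/(3*68) = -1*(-37/204) = 37/204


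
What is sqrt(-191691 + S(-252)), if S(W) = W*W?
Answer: 3*I*sqrt(14243) ≈ 358.03*I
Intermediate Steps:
S(W) = W**2
sqrt(-191691 + S(-252)) = sqrt(-191691 + (-252)**2) = sqrt(-191691 + 63504) = sqrt(-128187) = 3*I*sqrt(14243)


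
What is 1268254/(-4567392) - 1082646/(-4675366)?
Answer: -246170737933/5338557316368 ≈ -0.046112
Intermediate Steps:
1268254/(-4567392) - 1082646/(-4675366) = 1268254*(-1/4567392) - 1082646*(-1/4675366) = -634127/2283696 + 541323/2337683 = -246170737933/5338557316368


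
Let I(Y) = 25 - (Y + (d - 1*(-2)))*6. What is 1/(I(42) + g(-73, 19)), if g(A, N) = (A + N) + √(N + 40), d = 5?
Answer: -323/104270 - √59/104270 ≈ -0.0031714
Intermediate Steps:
g(A, N) = A + N + √(40 + N) (g(A, N) = (A + N) + √(40 + N) = A + N + √(40 + N))
I(Y) = -17 - 6*Y (I(Y) = 25 - (Y + (5 - 1*(-2)))*6 = 25 - (Y + (5 + 2))*6 = 25 - (Y + 7)*6 = 25 - (7 + Y)*6 = 25 - (42 + 6*Y) = 25 + (-42 - 6*Y) = -17 - 6*Y)
1/(I(42) + g(-73, 19)) = 1/((-17 - 6*42) + (-73 + 19 + √(40 + 19))) = 1/((-17 - 252) + (-73 + 19 + √59)) = 1/(-269 + (-54 + √59)) = 1/(-323 + √59)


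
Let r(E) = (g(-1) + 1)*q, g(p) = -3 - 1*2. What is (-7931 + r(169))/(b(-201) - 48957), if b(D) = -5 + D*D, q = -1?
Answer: 7927/8561 ≈ 0.92594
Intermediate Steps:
g(p) = -5 (g(p) = -3 - 2 = -5)
r(E) = 4 (r(E) = (-5 + 1)*(-1) = -4*(-1) = 4)
b(D) = -5 + D**2
(-7931 + r(169))/(b(-201) - 48957) = (-7931 + 4)/((-5 + (-201)**2) - 48957) = -7927/((-5 + 40401) - 48957) = -7927/(40396 - 48957) = -7927/(-8561) = -7927*(-1/8561) = 7927/8561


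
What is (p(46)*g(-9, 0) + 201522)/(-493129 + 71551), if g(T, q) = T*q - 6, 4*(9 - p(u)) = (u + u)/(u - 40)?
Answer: -201491/421578 ≈ -0.47794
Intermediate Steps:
p(u) = 9 - u/(2*(-40 + u)) (p(u) = 9 - (u + u)/(4*(u - 40)) = 9 - 2*u/(4*(-40 + u)) = 9 - u/(2*(-40 + u)))
g(T, q) = -6 + T*q
(p(46)*g(-9, 0) + 201522)/(-493129 + 71551) = (((-720 + 17*46)/(2*(-40 + 46)))*(-6 - 9*0) + 201522)/(-493129 + 71551) = (((½)*(-720 + 782)/6)*(-6 + 0) + 201522)/(-421578) = (((½)*(⅙)*62)*(-6) + 201522)*(-1/421578) = ((31/6)*(-6) + 201522)*(-1/421578) = (-31 + 201522)*(-1/421578) = 201491*(-1/421578) = -201491/421578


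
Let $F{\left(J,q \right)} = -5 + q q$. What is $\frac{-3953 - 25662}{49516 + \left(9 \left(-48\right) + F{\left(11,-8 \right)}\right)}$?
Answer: $- \frac{29615}{49143} \approx -0.60263$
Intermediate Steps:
$F{\left(J,q \right)} = -5 + q^{2}$
$\frac{-3953 - 25662}{49516 + \left(9 \left(-48\right) + F{\left(11,-8 \right)}\right)} = \frac{-3953 - 25662}{49516 + \left(9 \left(-48\right) - \left(5 - \left(-8\right)^{2}\right)\right)} = - \frac{29615}{49516 + \left(-432 + \left(-5 + 64\right)\right)} = - \frac{29615}{49516 + \left(-432 + 59\right)} = - \frac{29615}{49516 - 373} = - \frac{29615}{49143}$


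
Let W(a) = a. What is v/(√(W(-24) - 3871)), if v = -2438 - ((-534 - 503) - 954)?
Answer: 447*I*√3895/3895 ≈ 7.1623*I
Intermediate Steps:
v = -447 (v = -2438 - (-1037 - 954) = -2438 - 1*(-1991) = -2438 + 1991 = -447)
v/(√(W(-24) - 3871)) = -447/√(-24 - 3871) = -447*(-I*√3895/3895) = -(-447)*I*√3895/3895 = 447*I*√3895/3895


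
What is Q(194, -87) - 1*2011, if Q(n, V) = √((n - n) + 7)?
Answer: -2011 + √7 ≈ -2008.4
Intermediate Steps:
Q(n, V) = √7 (Q(n, V) = √(0 + 7) = √7)
Q(194, -87) - 1*2011 = √7 - 1*2011 = √7 - 2011 = -2011 + √7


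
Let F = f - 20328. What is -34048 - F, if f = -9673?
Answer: -4047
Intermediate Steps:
F = -30001 (F = -9673 - 20328 = -30001)
-34048 - F = -34048 - 1*(-30001) = -34048 + 30001 = -4047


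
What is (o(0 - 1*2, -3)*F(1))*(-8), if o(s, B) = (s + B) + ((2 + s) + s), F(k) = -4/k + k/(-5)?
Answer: -1176/5 ≈ -235.20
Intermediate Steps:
F(k) = -4/k - k/5 (F(k) = -4/k + k*(-1/5) = -4/k - k/5)
o(s, B) = 2 + B + 3*s (o(s, B) = (B + s) + (2 + 2*s) = 2 + B + 3*s)
(o(0 - 1*2, -3)*F(1))*(-8) = ((2 - 3 + 3*(0 - 1*2))*(-4/1 - 1/5*1))*(-8) = ((2 - 3 + 3*(0 - 2))*(-4*1 - 1/5))*(-8) = ((2 - 3 + 3*(-2))*(-4 - 1/5))*(-8) = ((2 - 3 - 6)*(-21/5))*(-8) = -7*(-21/5)*(-8) = (147/5)*(-8) = -1176/5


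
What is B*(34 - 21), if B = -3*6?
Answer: -234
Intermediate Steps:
B = -18
B*(34 - 21) = -18*(34 - 21) = -18*13 = -234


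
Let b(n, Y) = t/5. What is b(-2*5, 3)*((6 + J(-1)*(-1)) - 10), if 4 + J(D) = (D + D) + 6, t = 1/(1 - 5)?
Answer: 1/5 ≈ 0.20000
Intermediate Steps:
t = -1/4 (t = 1/(-4) = -1/4 ≈ -0.25000)
b(n, Y) = -1/20 (b(n, Y) = -1/4/5 = -1/4*1/5 = -1/20)
J(D) = 2 + 2*D (J(D) = -4 + ((D + D) + 6) = -4 + (2*D + 6) = -4 + (6 + 2*D) = 2 + 2*D)
b(-2*5, 3)*((6 + J(-1)*(-1)) - 10) = -((6 + (2 + 2*(-1))*(-1)) - 10)/20 = -((6 + (2 - 2)*(-1)) - 10)/20 = -((6 + 0*(-1)) - 10)/20 = -((6 + 0) - 10)/20 = -(6 - 10)/20 = -1/20*(-4) = 1/5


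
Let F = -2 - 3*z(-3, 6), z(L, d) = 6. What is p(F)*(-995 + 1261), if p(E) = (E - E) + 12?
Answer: 3192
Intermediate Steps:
F = -20 (F = -2 - 3*6 = -2 - 18 = -20)
p(E) = 12 (p(E) = 0 + 12 = 12)
p(F)*(-995 + 1261) = 12*(-995 + 1261) = 12*266 = 3192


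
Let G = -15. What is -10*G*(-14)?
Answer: -2100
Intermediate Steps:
-10*G*(-14) = -10*(-15)*(-14) = 150*(-14) = -2100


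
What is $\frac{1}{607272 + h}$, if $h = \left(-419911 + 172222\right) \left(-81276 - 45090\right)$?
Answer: $\frac{1}{31300075446} \approx 3.1949 \cdot 10^{-11}$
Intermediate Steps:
$h = 31299468174$ ($h = \left(-247689\right) \left(-126366\right) = 31299468174$)
$\frac{1}{607272 + h} = \frac{1}{607272 + 31299468174} = \frac{1}{31300075446}$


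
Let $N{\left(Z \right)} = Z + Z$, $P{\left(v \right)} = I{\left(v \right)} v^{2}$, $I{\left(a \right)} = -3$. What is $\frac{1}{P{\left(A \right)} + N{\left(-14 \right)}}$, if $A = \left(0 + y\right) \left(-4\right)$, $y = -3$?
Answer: $- \frac{1}{460} \approx -0.0021739$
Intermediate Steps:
$A = 12$ ($A = \left(0 - 3\right) \left(-4\right) = \left(-3\right) \left(-4\right) = 12$)
$P{\left(v \right)} = - 3 v^{2}$
$N{\left(Z \right)} = 2 Z$
$\frac{1}{P{\left(A \right)} + N{\left(-14 \right)}} = \frac{1}{- 3 \cdot 12^{2} + 2 \left(-14\right)} = \frac{1}{\left(-3\right) 144 - 28} = \frac{1}{-432 - 28} = \frac{1}{-460} = - \frac{1}{460}$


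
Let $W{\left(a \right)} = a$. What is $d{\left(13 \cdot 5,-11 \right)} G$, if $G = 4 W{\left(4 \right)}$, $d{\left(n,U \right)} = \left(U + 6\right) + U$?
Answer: $-256$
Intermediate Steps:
$d{\left(n,U \right)} = 6 + 2 U$ ($d{\left(n,U \right)} = \left(6 + U\right) + U = 6 + 2 U$)
$G = 16$ ($G = 4 \cdot 4 = 16$)
$d{\left(13 \cdot 5,-11 \right)} G = \left(6 + 2 \left(-11\right)\right) 16 = \left(6 - 22\right) 16 = \left(-16\right) 16 = -256$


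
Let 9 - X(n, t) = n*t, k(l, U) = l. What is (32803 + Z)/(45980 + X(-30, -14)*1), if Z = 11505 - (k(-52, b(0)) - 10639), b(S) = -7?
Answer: 54999/45569 ≈ 1.2069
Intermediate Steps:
X(n, t) = 9 - n*t
Z = 22196 (Z = 11505 - (-52 - 10639) = 11505 - 1*(-10691) = 11505 + 10691 = 22196)
(32803 + Z)/(45980 + X(-30, -14)*1) = (32803 + 22196)/(45980 + (9 - 1*(-30)*(-14))*1) = 54999/(45980 + (9 - 420)*1) = 54999/(45980 - 411*1) = 54999/(45980 - 411) = 54999/45569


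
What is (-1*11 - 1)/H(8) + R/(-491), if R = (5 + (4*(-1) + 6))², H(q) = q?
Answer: -1571/982 ≈ -1.5998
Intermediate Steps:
R = 49 (R = (5 + (-4 + 6))² = (5 + 2)² = 7² = 49)
(-1*11 - 1)/H(8) + R/(-491) = (-1*11 - 1)/8 + 49/(-491) = (-11 - 1)*(⅛) + 49*(-1/491) = -12*⅛ - 49/491 = -3/2 - 49/491 = -1571/982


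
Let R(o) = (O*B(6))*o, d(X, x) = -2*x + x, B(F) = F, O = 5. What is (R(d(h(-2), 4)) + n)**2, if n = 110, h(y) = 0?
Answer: 100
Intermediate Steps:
d(X, x) = -x
R(o) = 30*o (R(o) = (5*6)*o = 30*o)
(R(d(h(-2), 4)) + n)**2 = (30*(-1*4) + 110)**2 = (30*(-4) + 110)**2 = (-120 + 110)**2 = (-10)**2 = 100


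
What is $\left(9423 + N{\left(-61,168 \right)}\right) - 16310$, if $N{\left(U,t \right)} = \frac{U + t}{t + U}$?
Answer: $-6886$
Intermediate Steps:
$N{\left(U,t \right)} = 1$ ($N{\left(U,t \right)} = \frac{U + t}{U + t} = 1$)
$\left(9423 + N{\left(-61,168 \right)}\right) - 16310 = \left(9423 + 1\right) - 16310 = 9424 - 16310 = -6886$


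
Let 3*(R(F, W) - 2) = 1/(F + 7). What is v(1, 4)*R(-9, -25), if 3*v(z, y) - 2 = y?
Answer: 11/3 ≈ 3.6667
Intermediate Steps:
R(F, W) = 2 + 1/(3*(7 + F)) (R(F, W) = 2 + 1/(3*(F + 7)) = 2 + 1/(3*(7 + F)))
v(z, y) = 2/3 + y/3
v(1, 4)*R(-9, -25) = (2/3 + (1/3)*4)*((43 + 6*(-9))/(3*(7 - 9))) = (2/3 + 4/3)*((1/3)*(43 - 54)/(-2)) = 2*((1/3)*(-1/2)*(-11)) = 2*(11/6) = 11/3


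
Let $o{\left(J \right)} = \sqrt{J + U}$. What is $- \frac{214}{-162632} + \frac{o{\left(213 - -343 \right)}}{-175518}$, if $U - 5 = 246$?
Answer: $\frac{107}{81316} - \frac{\sqrt{807}}{175518} \approx 0.001154$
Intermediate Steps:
$U = 251$ ($U = 5 + 246 = 251$)
$o{\left(J \right)} = \sqrt{251 + J}$ ($o{\left(J \right)} = \sqrt{J + 251} = \sqrt{251 + J}$)
$- \frac{214}{-162632} + \frac{o{\left(213 - -343 \right)}}{-175518} = - \frac{214}{-162632} + \frac{\sqrt{251 + \left(213 - -343\right)}}{-175518} = \left(-214\right) \left(- \frac{1}{162632}\right) + \sqrt{251 + \left(213 + 343\right)} \left(- \frac{1}{175518}\right) = \frac{107}{81316} + \sqrt{251 + 556} \left(- \frac{1}{175518}\right) = \frac{107}{81316} + \sqrt{807} \left(- \frac{1}{175518}\right) = \frac{107}{81316} - \frac{\sqrt{807}}{175518}$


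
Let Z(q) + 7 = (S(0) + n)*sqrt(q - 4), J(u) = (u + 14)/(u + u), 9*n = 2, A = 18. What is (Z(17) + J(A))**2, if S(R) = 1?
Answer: 4598/81 - 1210*sqrt(13)/81 ≈ 2.9047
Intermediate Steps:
n = 2/9 (n = (1/9)*2 = 2/9 ≈ 0.22222)
J(u) = (14 + u)/(2*u) (J(u) = (14 + u)/((2*u)) = (14 + u)*(1/(2*u)) = (14 + u)/(2*u))
Z(q) = -7 + 11*sqrt(-4 + q)/9 (Z(q) = -7 + (1 + 2/9)*sqrt(q - 4) = -7 + 11*sqrt(-4 + q)/9)
(Z(17) + J(A))**2 = ((-7 + 11*sqrt(-4 + 17)/9) + (1/2)*(14 + 18)/18)**2 = ((-7 + 11*sqrt(13)/9) + (1/2)*(1/18)*32)**2 = ((-7 + 11*sqrt(13)/9) + 8/9)**2 = (-55/9 + 11*sqrt(13)/9)**2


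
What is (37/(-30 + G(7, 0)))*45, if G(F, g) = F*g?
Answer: -111/2 ≈ -55.500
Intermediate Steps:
(37/(-30 + G(7, 0)))*45 = (37/(-30 + 7*0))*45 = (37/(-30 + 0))*45 = (37/(-30))*45 = -1/30*37*45 = -37/30*45 = -111/2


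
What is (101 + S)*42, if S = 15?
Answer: 4872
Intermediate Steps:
(101 + S)*42 = (101 + 15)*42 = 116*42 = 4872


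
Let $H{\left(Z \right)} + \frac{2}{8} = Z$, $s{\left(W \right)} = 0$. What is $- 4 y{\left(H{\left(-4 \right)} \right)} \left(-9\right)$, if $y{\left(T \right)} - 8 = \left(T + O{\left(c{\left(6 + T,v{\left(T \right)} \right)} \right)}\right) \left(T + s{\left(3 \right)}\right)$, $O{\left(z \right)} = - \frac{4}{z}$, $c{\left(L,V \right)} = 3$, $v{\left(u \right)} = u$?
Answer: $\frac{4569}{4} \approx 1142.3$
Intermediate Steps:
$H{\left(Z \right)} = - \frac{1}{4} + Z$
$y{\left(T \right)} = 8 + T \left(- \frac{4}{3} + T\right)$ ($y{\left(T \right)} = 8 + \left(T - \frac{4}{3}\right) \left(T + 0\right) = 8 + \left(T - \frac{4}{3}\right) T = 8 + \left(- \frac{4}{3} + T\right) T = 8 + T \left(- \frac{4}{3} + T\right)$)
$- 4 y{\left(H{\left(-4 \right)} \right)} \left(-9\right) = - 4 \left(8 + \left(- \frac{1}{4} - 4\right)^{2} - \frac{4 \left(- \frac{1}{4} - 4\right)}{3}\right) \left(-9\right) = - 4 \left(8 + \left(- \frac{17}{4}\right)^{2} - - \frac{17}{3}\right) \left(-9\right) = - 4 \left(8 + \frac{289}{16} + \frac{17}{3}\right) \left(-9\right) = \left(-4\right) \frac{1523}{48} \left(-9\right) = \left(- \frac{1523}{12}\right) \left(-9\right) = \frac{4569}{4}$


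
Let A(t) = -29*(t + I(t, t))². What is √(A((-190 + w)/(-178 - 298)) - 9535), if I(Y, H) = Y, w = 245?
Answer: I*√540188265/238 ≈ 97.655*I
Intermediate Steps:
A(t) = -116*t² (A(t) = -29*(t + t)² = -29*4*t² = -116*t²)
√(A((-190 + w)/(-178 - 298)) - 9535) = √(-116*(-190 + 245)²/(-178 - 298)² - 9535) = √(-116*(55/(-476))² - 9535) = √(-116*(55*(-1/476))² - 9535) = √(-116*(-55/476)² - 9535) = √(-116*3025/226576 - 9535) = √(-87725/56644 - 9535) = √(-540188265/56644) = I*√540188265/238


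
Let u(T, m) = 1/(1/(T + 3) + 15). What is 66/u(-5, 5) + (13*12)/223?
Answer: 213567/223 ≈ 957.70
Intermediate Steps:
u(T, m) = 1/(15 + 1/(3 + T)) (u(T, m) = 1/(1/(3 + T) + 15) = 1/(15 + 1/(3 + T)))
66/u(-5, 5) + (13*12)/223 = 66/(((3 - 5)/(46 + 15*(-5)))) + (13*12)/223 = 66/((-2/(46 - 75))) + 156*(1/223) = 66/((-2/(-29))) + 156/223 = 66/((-1/29*(-2))) + 156/223 = 66/(2/29) + 156/223 = 66*(29/2) + 156/223 = 957 + 156/223 = 213567/223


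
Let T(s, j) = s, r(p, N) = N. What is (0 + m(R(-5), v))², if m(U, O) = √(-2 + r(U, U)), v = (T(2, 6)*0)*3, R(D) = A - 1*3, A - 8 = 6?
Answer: 9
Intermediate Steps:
A = 14 (A = 8 + 6 = 14)
R(D) = 11 (R(D) = 14 - 1*3 = 14 - 3 = 11)
v = 0 (v = (2*0)*3 = 0*3 = 0)
m(U, O) = √(-2 + U)
(0 + m(R(-5), v))² = (0 + √(-2 + 11))² = (0 + √9)² = (0 + 3)² = 3² = 9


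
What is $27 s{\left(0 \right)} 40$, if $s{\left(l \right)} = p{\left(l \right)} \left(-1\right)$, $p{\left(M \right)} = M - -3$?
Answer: $-3240$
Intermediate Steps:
$p{\left(M \right)} = 3 + M$ ($p{\left(M \right)} = M + 3 = 3 + M$)
$s{\left(l \right)} = -3 - l$ ($s{\left(l \right)} = \left(3 + l\right) \left(-1\right) = -3 - l$)
$27 s{\left(0 \right)} 40 = 27 \left(-3 - 0\right) 40 = 27 \left(-3 + 0\right) 40 = 27 \left(-3\right) 40 = \left(-81\right) 40 = -3240$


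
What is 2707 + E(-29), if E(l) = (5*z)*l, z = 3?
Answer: 2272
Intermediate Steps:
E(l) = 15*l (E(l) = (5*3)*l = 15*l)
2707 + E(-29) = 2707 + 15*(-29) = 2707 - 435 = 2272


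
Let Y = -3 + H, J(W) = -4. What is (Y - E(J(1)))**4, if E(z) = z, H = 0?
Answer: 1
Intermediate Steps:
Y = -3 (Y = -3 + 0 = -3)
(Y - E(J(1)))**4 = (-3 - 1*(-4))**4 = (-3 + 4)**4 = 1**4 = 1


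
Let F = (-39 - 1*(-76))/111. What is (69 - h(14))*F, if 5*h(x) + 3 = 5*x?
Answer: 278/15 ≈ 18.533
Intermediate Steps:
h(x) = -3/5 + x (h(x) = -3/5 + (5*x)/5 = -3/5 + x)
F = 1/3 (F = (-39 + 76)*(1/111) = 37*(1/111) = 1/3 ≈ 0.33333)
(69 - h(14))*F = (69 - (-3/5 + 14))*(1/3) = (69 - 1*67/5)*(1/3) = (69 - 67/5)*(1/3) = (278/5)*(1/3) = 278/15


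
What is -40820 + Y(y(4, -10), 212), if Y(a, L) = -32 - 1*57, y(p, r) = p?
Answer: -40909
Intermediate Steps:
Y(a, L) = -89 (Y(a, L) = -32 - 57 = -89)
-40820 + Y(y(4, -10), 212) = -40820 - 89 = -40909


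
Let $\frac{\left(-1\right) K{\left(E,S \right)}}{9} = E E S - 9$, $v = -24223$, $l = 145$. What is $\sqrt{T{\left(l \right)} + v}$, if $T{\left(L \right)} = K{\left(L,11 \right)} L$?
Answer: $i \sqrt{301826353} \approx 17373.0 i$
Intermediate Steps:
$K{\left(E,S \right)} = 81 - 9 S E^{2}$ ($K{\left(E,S \right)} = - 9 \left(E E S - 9\right) = - 9 \left(E^{2} S - 9\right) = - 9 \left(S E^{2} - 9\right) = - 9 \left(-9 + S E^{2}\right) = 81 - 9 S E^{2}$)
$T{\left(L \right)} = L \left(81 - 99 L^{2}\right)$ ($T{\left(L \right)} = \left(81 - 99 L^{2}\right) L = L \left(81 - 99 L^{2}\right)$)
$\sqrt{T{\left(l \right)} + v} = \sqrt{\left(- 99 \cdot 145^{3} + 81 \cdot 145\right) - 24223} = \sqrt{\left(\left(-99\right) 3048625 + 11745\right) - 24223} = \sqrt{\left(-301813875 + 11745\right) - 24223} = \sqrt{-301802130 - 24223} = \sqrt{-301826353} = i \sqrt{301826353}$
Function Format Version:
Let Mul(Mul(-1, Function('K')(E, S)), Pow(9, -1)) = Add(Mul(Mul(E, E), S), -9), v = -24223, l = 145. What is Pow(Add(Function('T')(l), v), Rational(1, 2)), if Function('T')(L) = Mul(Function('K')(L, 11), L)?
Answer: Mul(I, Pow(301826353, Rational(1, 2))) ≈ Mul(17373., I)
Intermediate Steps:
Function('K')(E, S) = Add(81, Mul(-9, S, Pow(E, 2))) (Function('K')(E, S) = Mul(-9, Add(Mul(Mul(E, E), S), -9)) = Mul(-9, Add(Mul(Pow(E, 2), S), -9)) = Mul(-9, Add(Mul(S, Pow(E, 2)), -9)) = Mul(-9, Add(-9, Mul(S, Pow(E, 2)))) = Add(81, Mul(-9, S, Pow(E, 2))))
Function('T')(L) = Mul(L, Add(81, Mul(-99, Pow(L, 2)))) (Function('T')(L) = Mul(Add(81, Mul(-9, 11, Pow(L, 2))), L) = Mul(Add(81, Mul(-99, Pow(L, 2))), L) = Mul(L, Add(81, Mul(-99, Pow(L, 2)))))
Pow(Add(Function('T')(l), v), Rational(1, 2)) = Pow(Add(Add(Mul(-99, Pow(145, 3)), Mul(81, 145)), -24223), Rational(1, 2)) = Pow(Add(Add(Mul(-99, 3048625), 11745), -24223), Rational(1, 2)) = Pow(Add(Add(-301813875, 11745), -24223), Rational(1, 2)) = Pow(Add(-301802130, -24223), Rational(1, 2)) = Pow(-301826353, Rational(1, 2)) = Mul(I, Pow(301826353, Rational(1, 2)))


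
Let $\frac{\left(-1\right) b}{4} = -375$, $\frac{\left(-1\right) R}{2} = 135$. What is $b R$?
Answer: $-405000$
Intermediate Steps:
$R = -270$ ($R = \left(-2\right) 135 = -270$)
$b = 1500$ ($b = \left(-4\right) \left(-375\right) = 1500$)
$b R = 1500 \left(-270\right) = -405000$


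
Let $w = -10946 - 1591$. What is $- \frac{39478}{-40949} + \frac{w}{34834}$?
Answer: $\frac{861799039}{1426417466} \approx 0.60417$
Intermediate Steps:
$w = -12537$ ($w = -10946 - 1591 = -12537$)
$- \frac{39478}{-40949} + \frac{w}{34834} = - \frac{39478}{-40949} - \frac{12537}{34834} = \left(-39478\right) \left(- \frac{1}{40949}\right) - \frac{12537}{34834} = \frac{39478}{40949} - \frac{12537}{34834} = \frac{861799039}{1426417466}$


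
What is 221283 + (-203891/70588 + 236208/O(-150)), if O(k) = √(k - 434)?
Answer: 15619720513/70588 - 59052*I*√146/73 ≈ 2.2128e+5 - 9774.4*I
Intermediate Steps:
O(k) = √(-434 + k)
221283 + (-203891/70588 + 236208/O(-150)) = 221283 + (-203891/70588 + 236208/(√(-434 - 150))) = 221283 + (-203891*1/70588 + 236208/(√(-584))) = 221283 + (-203891/70588 + 236208/((2*I*√146))) = 221283 + (-203891/70588 + 236208*(-I*√146/292)) = 221283 + (-203891/70588 - 59052*I*√146/73) = 15619720513/70588 - 59052*I*√146/73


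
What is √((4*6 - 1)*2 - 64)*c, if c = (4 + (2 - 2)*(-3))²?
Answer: 48*I*√2 ≈ 67.882*I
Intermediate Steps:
c = 16 (c = (4 + 0*(-3))² = (4 + 0)² = 4² = 16)
√((4*6 - 1)*2 - 64)*c = √((4*6 - 1)*2 - 64)*16 = √((24 - 1)*2 - 64)*16 = √(23*2 - 64)*16 = √(46 - 64)*16 = √(-18)*16 = (3*I*√2)*16 = 48*I*√2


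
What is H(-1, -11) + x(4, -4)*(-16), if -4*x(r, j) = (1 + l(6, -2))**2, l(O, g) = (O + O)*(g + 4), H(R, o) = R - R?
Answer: 2500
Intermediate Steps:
H(R, o) = 0
l(O, g) = 2*O*(4 + g) (l(O, g) = (2*O)*(4 + g) = 2*O*(4 + g))
x(r, j) = -625/4 (x(r, j) = -(1 + 2*6*(4 - 2))**2/4 = -(1 + 2*6*2)**2/4 = -(1 + 24)**2/4 = -1/4*25**2 = -1/4*625 = -625/4)
H(-1, -11) + x(4, -4)*(-16) = 0 - 625/4*(-16) = 0 + 2500 = 2500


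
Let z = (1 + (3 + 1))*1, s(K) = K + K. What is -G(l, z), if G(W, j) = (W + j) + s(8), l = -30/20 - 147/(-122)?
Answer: -1263/61 ≈ -20.705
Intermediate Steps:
s(K) = 2*K
z = 5 (z = (1 + 4)*1 = 5*1 = 5)
l = -18/61 (l = -30*1/20 - 147*(-1/122) = -3/2 + 147/122 = -18/61 ≈ -0.29508)
G(W, j) = 16 + W + j (G(W, j) = (W + j) + 2*8 = (W + j) + 16 = 16 + W + j)
-G(l, z) = -(16 - 18/61 + 5) = -1*1263/61 = -1263/61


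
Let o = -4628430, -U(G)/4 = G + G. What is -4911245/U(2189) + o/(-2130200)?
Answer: 263574679129/932601560 ≈ 282.62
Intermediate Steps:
U(G) = -8*G (U(G) = -4*(G + G) = -8*G)
-4911245/U(2189) + o/(-2130200) = -4911245/((-8*2189)) - 4628430/(-2130200) = -4911245/(-17512) - 4628430*(-1/2130200) = -4911245*(-1/17512) + 462843/213020 = 4911245/17512 + 462843/213020 = 263574679129/932601560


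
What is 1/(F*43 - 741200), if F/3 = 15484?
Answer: 1/1256236 ≈ 7.9603e-7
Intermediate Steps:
F = 46452 (F = 3*15484 = 46452)
1/(F*43 - 741200) = 1/(46452*43 - 741200) = 1/(1997436 - 741200) = 1/1256236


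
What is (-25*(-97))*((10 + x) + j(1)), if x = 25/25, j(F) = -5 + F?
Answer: 16975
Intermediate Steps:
x = 1 (x = 25*(1/25) = 1)
(-25*(-97))*((10 + x) + j(1)) = (-25*(-97))*((10 + 1) + (-5 + 1)) = 2425*(11 - 4) = 2425*7 = 16975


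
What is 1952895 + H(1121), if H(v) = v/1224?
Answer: 2390344601/1224 ≈ 1.9529e+6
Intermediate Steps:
H(v) = v/1224 (H(v) = v*(1/1224) = v/1224)
1952895 + H(1121) = 1952895 + (1/1224)*1121 = 1952895 + 1121/1224 = 2390344601/1224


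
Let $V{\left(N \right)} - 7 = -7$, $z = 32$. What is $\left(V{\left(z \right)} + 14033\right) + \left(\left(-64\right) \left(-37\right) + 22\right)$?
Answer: $16423$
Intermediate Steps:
$V{\left(N \right)} = 0$ ($V{\left(N \right)} = 7 - 7 = 0$)
$\left(V{\left(z \right)} + 14033\right) + \left(\left(-64\right) \left(-37\right) + 22\right) = \left(0 + 14033\right) + \left(\left(-64\right) \left(-37\right) + 22\right) = 14033 + \left(2368 + 22\right) = 14033 + 2390 = 16423$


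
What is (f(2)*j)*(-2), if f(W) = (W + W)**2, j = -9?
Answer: 288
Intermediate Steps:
f(W) = 4*W**2 (f(W) = (2*W)**2 = 4*W**2)
(f(2)*j)*(-2) = ((4*2**2)*(-9))*(-2) = ((4*4)*(-9))*(-2) = (16*(-9))*(-2) = -144*(-2) = 288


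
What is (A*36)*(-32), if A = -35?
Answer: 40320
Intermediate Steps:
(A*36)*(-32) = -35*36*(-32) = -1260*(-32) = 40320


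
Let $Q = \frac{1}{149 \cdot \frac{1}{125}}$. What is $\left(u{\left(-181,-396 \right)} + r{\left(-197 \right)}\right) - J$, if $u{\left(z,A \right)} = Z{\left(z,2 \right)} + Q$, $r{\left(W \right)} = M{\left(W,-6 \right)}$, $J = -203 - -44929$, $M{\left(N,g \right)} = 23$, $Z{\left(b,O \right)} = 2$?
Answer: $- \frac{6660324}{149} \approx -44700.0$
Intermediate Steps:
$Q = \frac{125}{149}$ ($Q = \frac{1}{149 \cdot \frac{1}{125}} = \frac{1}{\frac{149}{125}} = \frac{125}{149} \approx 0.83893$)
$J = 44726$ ($J = -203 + 44929 = 44726$)
$r{\left(W \right)} = 23$
$u{\left(z,A \right)} = \frac{423}{149}$ ($u{\left(z,A \right)} = 2 + \frac{125}{149} = \frac{423}{149}$)
$\left(u{\left(-181,-396 \right)} + r{\left(-197 \right)}\right) - J = \left(\frac{423}{149} + 23\right) - 44726 = \frac{3850}{149} - 44726 = - \frac{6660324}{149}$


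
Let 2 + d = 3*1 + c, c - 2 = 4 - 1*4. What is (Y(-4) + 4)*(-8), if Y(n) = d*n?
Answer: 64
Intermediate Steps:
c = 2 (c = 2 + (4 - 1*4) = 2 + (4 - 4) = 2 + 0 = 2)
d = 3 (d = -2 + (3*1 + 2) = -2 + (3 + 2) = -2 + 5 = 3)
Y(n) = 3*n
(Y(-4) + 4)*(-8) = (3*(-4) + 4)*(-8) = (-12 + 4)*(-8) = -8*(-8) = 64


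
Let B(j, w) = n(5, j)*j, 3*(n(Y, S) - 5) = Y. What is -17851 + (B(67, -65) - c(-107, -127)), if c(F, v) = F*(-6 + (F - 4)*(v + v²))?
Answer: -570221401/3 ≈ -1.9007e+8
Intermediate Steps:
n(Y, S) = 5 + Y/3
c(F, v) = F*(-6 + (-4 + F)*(v + v²))
B(j, w) = 20*j/3 (B(j, w) = (5 + (⅓)*5)*j = (5 + 5/3)*j = 20*j/3)
-17851 + (B(67, -65) - c(-107, -127)) = -17851 + ((20/3)*67 - (-107)*(-6 - 4*(-127) - 4*(-127)² - 107*(-127) - 107*(-127)²)) = -17851 + (1340/3 - (-107)*(-6 + 508 - 4*16129 + 13589 - 107*16129)) = -17851 + (1340/3 - (-107)*(-6 + 508 - 64516 + 13589 - 1725803)) = -17851 + (1340/3 - (-107)*(-1776228)) = -17851 + (1340/3 - 1*190056396) = -17851 + (1340/3 - 190056396) = -17851 - 570167848/3 = -570221401/3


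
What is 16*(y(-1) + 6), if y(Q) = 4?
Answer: 160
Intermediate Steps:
16*(y(-1) + 6) = 16*(4 + 6) = 16*10 = 160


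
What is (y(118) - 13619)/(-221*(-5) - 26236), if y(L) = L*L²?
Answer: -1629413/25131 ≈ -64.837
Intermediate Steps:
y(L) = L³
(y(118) - 13619)/(-221*(-5) - 26236) = (118³ - 13619)/(-221*(-5) - 26236) = (1643032 - 13619)/(1105 - 26236) = 1629413/(-25131) = 1629413*(-1/25131) = -1629413/25131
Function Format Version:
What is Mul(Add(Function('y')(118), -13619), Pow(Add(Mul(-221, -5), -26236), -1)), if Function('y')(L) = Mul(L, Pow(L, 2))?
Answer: Rational(-1629413, 25131) ≈ -64.837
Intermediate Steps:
Function('y')(L) = Pow(L, 3)
Mul(Add(Function('y')(118), -13619), Pow(Add(Mul(-221, -5), -26236), -1)) = Mul(Add(Pow(118, 3), -13619), Pow(Add(Mul(-221, -5), -26236), -1)) = Mul(Add(1643032, -13619), Pow(Add(1105, -26236), -1)) = Mul(1629413, Pow(-25131, -1)) = Mul(1629413, Rational(-1, 25131)) = Rational(-1629413, 25131)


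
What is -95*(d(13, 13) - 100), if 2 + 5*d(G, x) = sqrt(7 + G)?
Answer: 9538 - 38*sqrt(5) ≈ 9453.0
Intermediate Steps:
d(G, x) = -2/5 + sqrt(7 + G)/5
-95*(d(13, 13) - 100) = -95*((-2/5 + sqrt(7 + 13)/5) - 100) = -95*((-2/5 + sqrt(20)/5) - 100) = -95*((-2/5 + (2*sqrt(5))/5) - 100) = -95*((-2/5 + 2*sqrt(5)/5) - 100) = -95*(-502/5 + 2*sqrt(5)/5) = 9538 - 38*sqrt(5)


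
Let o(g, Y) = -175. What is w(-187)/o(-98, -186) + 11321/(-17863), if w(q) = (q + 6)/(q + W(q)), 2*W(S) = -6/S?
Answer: -69878374011/109304590150 ≈ -0.63930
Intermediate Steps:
W(S) = -3/S (W(S) = (-6/S)/2 = -3/S)
w(q) = (6 + q)/(q - 3/q) (w(q) = (q + 6)/(q - 3/q) = (6 + q)/(q - 3/q))
w(-187)/o(-98, -186) + 11321/(-17863) = -187*(6 - 187)/(-3 + (-187)**2)/(-175) + 11321/(-17863) = -187*(-181)/(-3 + 34969)*(-1/175) + 11321*(-1/17863) = -187*(-181)/34966*(-1/175) - 11321/17863 = -187*1/34966*(-181)*(-1/175) - 11321/17863 = (33847/34966)*(-1/175) - 11321/17863 = -33847/6119050 - 11321/17863 = -69878374011/109304590150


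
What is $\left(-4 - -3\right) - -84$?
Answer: $83$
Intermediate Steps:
$\left(-4 - -3\right) - -84 = \left(-4 + 3\right) + 84 = -1 + 84 = 83$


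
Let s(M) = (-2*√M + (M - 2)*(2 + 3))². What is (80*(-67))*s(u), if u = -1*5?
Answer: -6458800 - 750400*I*√5 ≈ -6.4588e+6 - 1.6779e+6*I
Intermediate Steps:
u = -5
s(M) = (-10 - 2*√M + 5*M)² (s(M) = (-2*√M + (-2 + M)*5)² = (-2*√M + (-10 + 5*M))² = (-10 - 2*√M + 5*M)²)
(80*(-67))*s(u) = (80*(-67))*(10 - 5*(-5) + 2*√(-5))² = -5360*(10 + 25 + 2*(I*√5))² = -5360*(10 + 25 + 2*I*√5)² = -5360*(35 + 2*I*√5)²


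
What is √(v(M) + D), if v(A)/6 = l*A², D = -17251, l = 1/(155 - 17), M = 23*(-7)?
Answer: 2*I*√4031 ≈ 126.98*I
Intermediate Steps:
M = -161
l = 1/138 ≈ 0.0072464
v(A) = A²/23 (v(A) = 6*(A²/138) = A²/23)
√(v(M) + D) = √((1/23)*(-161)² - 17251) = √((1/23)*25921 - 17251) = √(1127 - 17251) = √(-16124) = 2*I*√4031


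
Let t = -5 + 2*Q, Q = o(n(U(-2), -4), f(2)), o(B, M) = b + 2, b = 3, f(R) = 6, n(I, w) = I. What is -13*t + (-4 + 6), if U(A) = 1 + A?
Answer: -63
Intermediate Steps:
o(B, M) = 5 (o(B, M) = 3 + 2 = 5)
Q = 5
t = 5 (t = -5 + 2*5 = -5 + 10 = 5)
-13*t + (-4 + 6) = -13*5 + (-4 + 6) = -65 + 2 = -63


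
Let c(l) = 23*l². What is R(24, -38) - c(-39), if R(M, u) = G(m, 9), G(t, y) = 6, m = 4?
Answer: -34977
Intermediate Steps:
R(M, u) = 6
R(24, -38) - c(-39) = 6 - 23*(-39)² = 6 - 23*1521 = 6 - 1*34983 = 6 - 34983 = -34977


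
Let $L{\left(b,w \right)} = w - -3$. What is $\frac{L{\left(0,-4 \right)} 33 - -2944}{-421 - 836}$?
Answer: $- \frac{2911}{1257} \approx -2.3158$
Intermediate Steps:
$L{\left(b,w \right)} = 3 + w$ ($L{\left(b,w \right)} = w + 3 = 3 + w$)
$\frac{L{\left(0,-4 \right)} 33 - -2944}{-421 - 836} = \frac{\left(3 - 4\right) 33 - -2944}{-421 - 836} = \frac{\left(-1\right) 33 + 2944}{-1257} = \left(-33 + 2944\right) \left(- \frac{1}{1257}\right) = 2911 \left(- \frac{1}{1257}\right) = - \frac{2911}{1257}$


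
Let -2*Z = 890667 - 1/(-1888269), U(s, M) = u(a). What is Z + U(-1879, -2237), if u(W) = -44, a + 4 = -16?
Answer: -840992526548/1888269 ≈ -4.4538e+5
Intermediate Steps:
a = -20 (a = -4 - 16 = -20)
U(s, M) = -44
Z = -840909442712/1888269 (Z = -(890667 - 1/(-1888269))/2 = -(890667 - 1*(-1/1888269))/2 = -(890667 + 1/1888269)/2 = -1/2*1681818885424/1888269 = -840909442712/1888269 ≈ -4.4533e+5)
Z + U(-1879, -2237) = -840909442712/1888269 - 44 = -840992526548/1888269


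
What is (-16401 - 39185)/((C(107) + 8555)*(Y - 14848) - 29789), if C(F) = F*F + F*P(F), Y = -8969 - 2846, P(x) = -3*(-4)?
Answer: 55586/567631733 ≈ 9.7926e-5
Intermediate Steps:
P(x) = 12
Y = -11815
C(F) = F² + 12*F (C(F) = F*F + F*12 = F² + 12*F)
(-16401 - 39185)/((C(107) + 8555)*(Y - 14848) - 29789) = (-16401 - 39185)/((107*(12 + 107) + 8555)*(-11815 - 14848) - 29789) = -55586/((107*119 + 8555)*(-26663) - 29789) = -55586/((12733 + 8555)*(-26663) - 29789) = -55586/(21288*(-26663) - 29789) = -55586/(-567601944 - 29789) = -55586/(-567631733) = -55586*(-1/567631733) = 55586/567631733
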